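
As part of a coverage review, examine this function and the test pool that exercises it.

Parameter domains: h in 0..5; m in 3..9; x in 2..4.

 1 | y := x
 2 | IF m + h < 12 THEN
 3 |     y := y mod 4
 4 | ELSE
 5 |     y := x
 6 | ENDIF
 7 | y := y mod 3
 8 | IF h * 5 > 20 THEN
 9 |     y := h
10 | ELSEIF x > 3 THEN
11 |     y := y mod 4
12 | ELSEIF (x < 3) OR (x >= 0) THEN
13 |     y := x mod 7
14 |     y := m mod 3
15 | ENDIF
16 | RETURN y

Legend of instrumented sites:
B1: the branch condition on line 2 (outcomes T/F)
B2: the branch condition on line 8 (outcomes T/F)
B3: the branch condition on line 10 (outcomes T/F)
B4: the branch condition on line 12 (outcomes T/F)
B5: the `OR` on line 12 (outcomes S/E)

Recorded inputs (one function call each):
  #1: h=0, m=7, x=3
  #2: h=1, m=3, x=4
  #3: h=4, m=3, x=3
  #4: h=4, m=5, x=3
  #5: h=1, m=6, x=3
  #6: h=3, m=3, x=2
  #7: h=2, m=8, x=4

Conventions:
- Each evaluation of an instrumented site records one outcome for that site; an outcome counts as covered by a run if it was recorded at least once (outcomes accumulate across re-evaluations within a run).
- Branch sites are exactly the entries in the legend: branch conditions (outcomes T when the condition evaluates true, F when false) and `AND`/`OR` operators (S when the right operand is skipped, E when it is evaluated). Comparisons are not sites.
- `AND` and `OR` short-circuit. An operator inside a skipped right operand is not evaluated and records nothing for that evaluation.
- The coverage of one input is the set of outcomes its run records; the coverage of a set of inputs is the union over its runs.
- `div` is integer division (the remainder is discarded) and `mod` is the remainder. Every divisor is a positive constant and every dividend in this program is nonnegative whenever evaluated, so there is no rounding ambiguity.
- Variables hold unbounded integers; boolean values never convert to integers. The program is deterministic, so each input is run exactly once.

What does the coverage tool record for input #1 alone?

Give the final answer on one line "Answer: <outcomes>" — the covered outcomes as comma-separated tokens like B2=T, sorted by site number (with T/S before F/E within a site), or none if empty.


Simulating input #1 (h=0, m=7, x=3) step by step:
  B1->T, B2->F, B3->F, B5->E, B4->T
deduplicating events, the covered set is: B1=T, B2=F, B3=F, B4=T, B5=E
Answer: B1=T, B2=F, B3=F, B4=T, B5=E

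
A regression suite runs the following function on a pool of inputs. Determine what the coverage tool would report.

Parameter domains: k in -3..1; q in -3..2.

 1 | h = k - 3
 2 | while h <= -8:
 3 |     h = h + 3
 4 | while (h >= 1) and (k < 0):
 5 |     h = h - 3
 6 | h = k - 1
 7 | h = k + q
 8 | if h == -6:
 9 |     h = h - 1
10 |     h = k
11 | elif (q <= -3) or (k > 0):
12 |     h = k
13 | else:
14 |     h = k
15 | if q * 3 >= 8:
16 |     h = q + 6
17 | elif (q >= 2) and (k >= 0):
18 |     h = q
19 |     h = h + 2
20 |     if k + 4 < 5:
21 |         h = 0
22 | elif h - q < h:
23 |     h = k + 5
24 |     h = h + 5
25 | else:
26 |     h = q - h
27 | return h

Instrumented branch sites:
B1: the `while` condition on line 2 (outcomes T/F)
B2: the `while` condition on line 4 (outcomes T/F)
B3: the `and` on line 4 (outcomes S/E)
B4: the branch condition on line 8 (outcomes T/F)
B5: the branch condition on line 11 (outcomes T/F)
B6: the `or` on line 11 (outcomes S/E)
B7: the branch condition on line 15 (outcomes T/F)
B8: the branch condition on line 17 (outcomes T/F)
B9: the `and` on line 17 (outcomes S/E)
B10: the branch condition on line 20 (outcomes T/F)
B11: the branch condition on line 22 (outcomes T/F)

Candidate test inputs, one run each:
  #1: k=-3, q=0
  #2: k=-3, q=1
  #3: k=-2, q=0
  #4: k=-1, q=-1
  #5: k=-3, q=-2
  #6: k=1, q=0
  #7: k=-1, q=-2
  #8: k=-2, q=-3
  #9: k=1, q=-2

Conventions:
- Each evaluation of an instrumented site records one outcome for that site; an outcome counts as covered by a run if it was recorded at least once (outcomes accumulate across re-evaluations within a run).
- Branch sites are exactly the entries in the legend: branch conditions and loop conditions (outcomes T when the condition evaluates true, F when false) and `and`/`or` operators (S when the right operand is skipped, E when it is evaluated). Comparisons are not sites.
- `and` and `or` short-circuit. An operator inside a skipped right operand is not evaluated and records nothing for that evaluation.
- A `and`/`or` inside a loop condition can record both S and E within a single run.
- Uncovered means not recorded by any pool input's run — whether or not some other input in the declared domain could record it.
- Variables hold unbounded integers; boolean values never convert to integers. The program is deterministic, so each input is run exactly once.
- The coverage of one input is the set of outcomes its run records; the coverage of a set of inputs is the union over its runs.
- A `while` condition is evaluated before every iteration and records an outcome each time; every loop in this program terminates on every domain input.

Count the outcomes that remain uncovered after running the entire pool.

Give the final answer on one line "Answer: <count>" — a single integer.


test 1 (k=-3, q=0) fires B1->F, B3->S, B2->F, B4->F, B6->E, B5->F, B7->F, B9->S, B8->F, B11->F; hits B1=F, B2=F, B3=S, B4=F, B5=F, B6=E, B7=F, B8=F, B9=S, B11=F
test 2 (k=-3, q=1) fires B1->F, B3->S, B2->F, B4->F, B6->E, B5->F, B7->F, B9->S, B8->F, B11->T; hits B1=F, B2=F, B3=S, B4=F, B5=F, B6=E, B7=F, B8=F, B9=S, B11=T
test 3 (k=-2, q=0) fires B1->F, B3->S, B2->F, B4->F, B6->E, B5->F, B7->F, B9->S, B8->F, B11->F; hits B1=F, B2=F, B3=S, B4=F, B5=F, B6=E, B7=F, B8=F, B9=S, B11=F
test 4 (k=-1, q=-1) fires B1->F, B3->S, B2->F, B4->F, B6->E, B5->F, B7->F, B9->S, B8->F, B11->F; hits B1=F, B2=F, B3=S, B4=F, B5=F, B6=E, B7=F, B8=F, B9=S, B11=F
test 5 (k=-3, q=-2) fires B1->F, B3->S, B2->F, B4->F, B6->E, B5->F, B7->F, B9->S, B8->F, B11->F; hits B1=F, B2=F, B3=S, B4=F, B5=F, B6=E, B7=F, B8=F, B9=S, B11=F
test 6 (k=1, q=0) fires B1->F, B3->S, B2->F, B4->F, B6->E, B5->T, B7->F, B9->S, B8->F, B11->F; hits B1=F, B2=F, B3=S, B4=F, B5=T, B6=E, B7=F, B8=F, B9=S, B11=F
test 7 (k=-1, q=-2) fires B1->F, B3->S, B2->F, B4->F, B6->E, B5->F, B7->F, B9->S, B8->F, B11->F; hits B1=F, B2=F, B3=S, B4=F, B5=F, B6=E, B7=F, B8=F, B9=S, B11=F
test 8 (k=-2, q=-3) fires B1->F, B3->S, B2->F, B4->F, B6->S, B5->T, B7->F, B9->S, B8->F, B11->F; hits B1=F, B2=F, B3=S, B4=F, B5=T, B6=S, B7=F, B8=F, B9=S, B11=F
test 9 (k=1, q=-2) fires B1->F, B3->S, B2->F, B4->F, B6->E, B5->T, B7->F, B9->S, B8->F, B11->F; hits B1=F, B2=F, B3=S, B4=F, B5=T, B6=E, B7=F, B8=F, B9=S, B11=F
union over the pool: B1=F, B2=F, B3=S, B4=F, B5=T, B5=F, B6=S, B6=E, B7=F, B8=F, B9=S, B11=T, B11=F
uncovered (9 of 22): B1=T, B2=T, B3=E, B4=T, B7=T, B8=T, B9=E, B10=T, B10=F
Answer: 9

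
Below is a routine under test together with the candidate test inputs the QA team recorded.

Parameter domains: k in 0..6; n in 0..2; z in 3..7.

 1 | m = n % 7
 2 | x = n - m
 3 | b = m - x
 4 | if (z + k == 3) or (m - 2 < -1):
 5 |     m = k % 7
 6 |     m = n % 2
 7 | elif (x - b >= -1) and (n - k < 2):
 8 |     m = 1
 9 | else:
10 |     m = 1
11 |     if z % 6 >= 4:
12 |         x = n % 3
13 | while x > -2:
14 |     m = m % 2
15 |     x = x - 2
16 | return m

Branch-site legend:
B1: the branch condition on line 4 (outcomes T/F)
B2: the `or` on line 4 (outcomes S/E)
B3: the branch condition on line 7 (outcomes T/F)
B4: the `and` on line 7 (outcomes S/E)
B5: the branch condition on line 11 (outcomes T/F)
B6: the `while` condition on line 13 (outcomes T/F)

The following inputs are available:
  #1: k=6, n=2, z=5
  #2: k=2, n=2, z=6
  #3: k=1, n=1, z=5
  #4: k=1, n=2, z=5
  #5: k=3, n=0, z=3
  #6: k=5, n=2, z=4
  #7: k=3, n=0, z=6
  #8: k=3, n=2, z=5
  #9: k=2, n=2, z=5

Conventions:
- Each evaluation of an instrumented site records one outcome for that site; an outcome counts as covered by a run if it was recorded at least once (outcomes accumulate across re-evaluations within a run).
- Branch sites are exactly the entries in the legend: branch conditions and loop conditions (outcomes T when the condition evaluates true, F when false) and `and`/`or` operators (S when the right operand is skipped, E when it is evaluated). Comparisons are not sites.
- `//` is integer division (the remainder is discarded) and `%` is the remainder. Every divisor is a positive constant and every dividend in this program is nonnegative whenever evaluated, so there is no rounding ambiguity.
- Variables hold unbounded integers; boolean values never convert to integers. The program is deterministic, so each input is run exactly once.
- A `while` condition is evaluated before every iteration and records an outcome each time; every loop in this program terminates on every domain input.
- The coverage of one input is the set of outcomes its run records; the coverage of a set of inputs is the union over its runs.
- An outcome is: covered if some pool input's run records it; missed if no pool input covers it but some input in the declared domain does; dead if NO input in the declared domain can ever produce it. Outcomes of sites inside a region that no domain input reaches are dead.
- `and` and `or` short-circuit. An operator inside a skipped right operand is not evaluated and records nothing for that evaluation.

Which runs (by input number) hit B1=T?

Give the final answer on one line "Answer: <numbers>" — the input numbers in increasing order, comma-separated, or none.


input #1 (k=6, n=2, z=5): never hits B1=T
input #2 (k=2, n=2, z=6): never hits B1=T
input #3 (k=1, n=1, z=5): never hits B1=T
input #4 (k=1, n=2, z=5): never hits B1=T
input #5 (k=3, n=0, z=3): hits B1=T
input #6 (k=5, n=2, z=4): never hits B1=T
input #7 (k=3, n=0, z=6): hits B1=T
input #8 (k=3, n=2, z=5): never hits B1=T
input #9 (k=2, n=2, z=5): never hits B1=T
Answer: 5, 7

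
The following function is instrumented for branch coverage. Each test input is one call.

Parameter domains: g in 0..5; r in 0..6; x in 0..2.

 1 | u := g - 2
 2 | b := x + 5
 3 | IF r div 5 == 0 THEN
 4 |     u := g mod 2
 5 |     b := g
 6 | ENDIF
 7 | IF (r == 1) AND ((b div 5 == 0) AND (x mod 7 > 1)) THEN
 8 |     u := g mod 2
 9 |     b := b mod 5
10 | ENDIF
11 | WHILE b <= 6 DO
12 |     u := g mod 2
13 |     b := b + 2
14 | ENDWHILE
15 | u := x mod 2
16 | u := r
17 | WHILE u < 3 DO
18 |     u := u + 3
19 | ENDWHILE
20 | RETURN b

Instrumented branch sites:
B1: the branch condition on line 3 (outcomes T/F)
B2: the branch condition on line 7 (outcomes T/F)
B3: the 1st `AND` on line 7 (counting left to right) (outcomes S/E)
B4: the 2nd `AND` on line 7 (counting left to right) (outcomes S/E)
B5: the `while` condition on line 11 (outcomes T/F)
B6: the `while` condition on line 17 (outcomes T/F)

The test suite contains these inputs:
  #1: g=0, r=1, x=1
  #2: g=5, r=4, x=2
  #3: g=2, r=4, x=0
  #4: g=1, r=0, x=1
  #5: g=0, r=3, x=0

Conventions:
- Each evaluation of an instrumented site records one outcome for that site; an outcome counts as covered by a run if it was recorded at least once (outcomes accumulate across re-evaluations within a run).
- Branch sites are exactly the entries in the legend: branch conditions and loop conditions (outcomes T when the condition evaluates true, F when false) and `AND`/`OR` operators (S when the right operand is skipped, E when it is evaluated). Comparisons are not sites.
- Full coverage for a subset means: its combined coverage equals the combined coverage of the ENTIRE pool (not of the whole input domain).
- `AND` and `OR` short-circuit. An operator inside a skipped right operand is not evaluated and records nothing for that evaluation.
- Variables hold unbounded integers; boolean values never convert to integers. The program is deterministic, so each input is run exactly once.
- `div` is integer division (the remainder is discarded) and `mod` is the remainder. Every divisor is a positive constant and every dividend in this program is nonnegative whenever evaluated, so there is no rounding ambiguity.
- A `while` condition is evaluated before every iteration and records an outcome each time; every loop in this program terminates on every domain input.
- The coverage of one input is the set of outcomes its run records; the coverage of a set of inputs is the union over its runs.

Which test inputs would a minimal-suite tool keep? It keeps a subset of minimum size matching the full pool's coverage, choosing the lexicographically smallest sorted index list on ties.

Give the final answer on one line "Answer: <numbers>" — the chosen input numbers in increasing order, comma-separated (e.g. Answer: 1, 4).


#1 (g=0, r=1, x=1) -> covered: B1=T, B2=F, B3=E, B4=E, B5=T, B5=F, B6=T, B6=F
#2 (g=5, r=4, x=2) -> covered: B1=T, B2=F, B3=S, B5=T, B5=F, B6=F
#3 (g=2, r=4, x=0) -> covered: B1=T, B2=F, B3=S, B5=T, B5=F, B6=F
#4 (g=1, r=0, x=1) -> covered: B1=T, B2=F, B3=S, B5=T, B5=F, B6=T, B6=F
#5 (g=0, r=3, x=0) -> covered: B1=T, B2=F, B3=S, B5=T, B5=F, B6=F
together the pool reaches 9 outcomes: B1=T, B2=F, B3=S, B3=E, B4=E, B5=T, B5=F, B6=T, B6=F
checked all size-1 subsets: none covers 9 outcomes (max 8/9)
the canonical winner is {1, 2}: size 2, full 9-outcome coverage, earliest index list among size-2 covers
Answer: 1, 2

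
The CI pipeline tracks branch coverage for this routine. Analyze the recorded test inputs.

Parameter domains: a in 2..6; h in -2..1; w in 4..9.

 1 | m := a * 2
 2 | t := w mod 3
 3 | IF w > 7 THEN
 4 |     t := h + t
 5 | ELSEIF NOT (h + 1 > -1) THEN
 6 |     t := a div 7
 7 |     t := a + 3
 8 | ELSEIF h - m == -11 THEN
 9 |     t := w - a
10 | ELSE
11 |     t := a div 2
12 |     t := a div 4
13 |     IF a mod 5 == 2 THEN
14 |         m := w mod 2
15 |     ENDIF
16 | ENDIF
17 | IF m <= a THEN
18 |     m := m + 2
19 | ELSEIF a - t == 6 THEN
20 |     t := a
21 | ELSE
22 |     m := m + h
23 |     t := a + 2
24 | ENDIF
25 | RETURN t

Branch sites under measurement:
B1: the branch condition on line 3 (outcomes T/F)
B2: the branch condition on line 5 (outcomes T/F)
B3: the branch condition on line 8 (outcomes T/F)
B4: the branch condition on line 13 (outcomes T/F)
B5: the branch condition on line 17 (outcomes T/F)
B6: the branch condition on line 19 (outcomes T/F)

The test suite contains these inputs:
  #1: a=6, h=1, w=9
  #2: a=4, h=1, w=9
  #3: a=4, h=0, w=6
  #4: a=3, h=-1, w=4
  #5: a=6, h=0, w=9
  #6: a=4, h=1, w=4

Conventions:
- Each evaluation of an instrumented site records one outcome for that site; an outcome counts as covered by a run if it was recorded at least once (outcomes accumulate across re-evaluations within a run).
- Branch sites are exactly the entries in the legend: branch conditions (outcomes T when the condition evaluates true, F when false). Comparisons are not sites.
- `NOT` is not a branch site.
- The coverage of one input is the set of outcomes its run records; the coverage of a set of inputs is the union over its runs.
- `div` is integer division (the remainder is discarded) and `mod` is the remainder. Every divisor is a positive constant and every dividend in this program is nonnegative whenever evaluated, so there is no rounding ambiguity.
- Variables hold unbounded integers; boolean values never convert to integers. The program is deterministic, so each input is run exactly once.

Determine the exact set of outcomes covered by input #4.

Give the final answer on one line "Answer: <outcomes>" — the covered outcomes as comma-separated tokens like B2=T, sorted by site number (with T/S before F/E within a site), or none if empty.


Tracing the run of input #4 (a=3, h=-1, w=4):
  B1->F, B2->F, B3->F, B4->F, B5->F, B6->F
as a set, this run covers: B1=F, B2=F, B3=F, B4=F, B5=F, B6=F
Answer: B1=F, B2=F, B3=F, B4=F, B5=F, B6=F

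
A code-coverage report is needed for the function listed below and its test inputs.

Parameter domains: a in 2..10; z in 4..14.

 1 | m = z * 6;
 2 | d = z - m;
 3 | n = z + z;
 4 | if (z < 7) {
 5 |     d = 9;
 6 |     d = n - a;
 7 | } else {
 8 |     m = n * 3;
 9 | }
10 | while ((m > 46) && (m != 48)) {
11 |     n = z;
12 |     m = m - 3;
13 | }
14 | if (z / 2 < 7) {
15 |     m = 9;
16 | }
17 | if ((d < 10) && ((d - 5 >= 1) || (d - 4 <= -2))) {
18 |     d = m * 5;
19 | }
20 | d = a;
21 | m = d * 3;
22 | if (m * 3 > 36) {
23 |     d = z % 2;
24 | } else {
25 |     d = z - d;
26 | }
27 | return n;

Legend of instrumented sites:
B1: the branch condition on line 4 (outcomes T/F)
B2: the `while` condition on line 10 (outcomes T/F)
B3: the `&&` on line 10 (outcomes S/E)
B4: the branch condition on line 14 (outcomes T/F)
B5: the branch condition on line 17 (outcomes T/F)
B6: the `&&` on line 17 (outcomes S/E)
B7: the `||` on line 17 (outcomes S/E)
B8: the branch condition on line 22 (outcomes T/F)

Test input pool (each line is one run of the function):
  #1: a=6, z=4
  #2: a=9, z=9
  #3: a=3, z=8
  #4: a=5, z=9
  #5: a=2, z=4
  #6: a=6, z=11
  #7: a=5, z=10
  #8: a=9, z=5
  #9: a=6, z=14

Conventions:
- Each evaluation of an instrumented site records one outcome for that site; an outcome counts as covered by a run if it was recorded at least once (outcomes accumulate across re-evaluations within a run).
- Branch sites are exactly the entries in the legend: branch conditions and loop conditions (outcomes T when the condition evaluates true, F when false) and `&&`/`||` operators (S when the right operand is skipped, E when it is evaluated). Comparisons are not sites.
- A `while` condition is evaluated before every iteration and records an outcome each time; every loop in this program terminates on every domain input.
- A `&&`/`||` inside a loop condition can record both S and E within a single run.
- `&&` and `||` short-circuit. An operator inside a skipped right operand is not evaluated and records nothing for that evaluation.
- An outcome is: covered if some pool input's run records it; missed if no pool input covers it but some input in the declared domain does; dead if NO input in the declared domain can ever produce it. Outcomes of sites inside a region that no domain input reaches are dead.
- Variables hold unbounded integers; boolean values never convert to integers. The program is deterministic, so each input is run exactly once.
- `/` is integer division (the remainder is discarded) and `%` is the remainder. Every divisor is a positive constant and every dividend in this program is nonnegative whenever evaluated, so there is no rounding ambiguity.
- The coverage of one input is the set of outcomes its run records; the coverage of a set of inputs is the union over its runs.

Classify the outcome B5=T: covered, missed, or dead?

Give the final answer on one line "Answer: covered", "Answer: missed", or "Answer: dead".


B5=T is recorded by pool input(s) 1, 2, 3, 4, 5, 6, 7, 8, 9 -> covered
Answer: covered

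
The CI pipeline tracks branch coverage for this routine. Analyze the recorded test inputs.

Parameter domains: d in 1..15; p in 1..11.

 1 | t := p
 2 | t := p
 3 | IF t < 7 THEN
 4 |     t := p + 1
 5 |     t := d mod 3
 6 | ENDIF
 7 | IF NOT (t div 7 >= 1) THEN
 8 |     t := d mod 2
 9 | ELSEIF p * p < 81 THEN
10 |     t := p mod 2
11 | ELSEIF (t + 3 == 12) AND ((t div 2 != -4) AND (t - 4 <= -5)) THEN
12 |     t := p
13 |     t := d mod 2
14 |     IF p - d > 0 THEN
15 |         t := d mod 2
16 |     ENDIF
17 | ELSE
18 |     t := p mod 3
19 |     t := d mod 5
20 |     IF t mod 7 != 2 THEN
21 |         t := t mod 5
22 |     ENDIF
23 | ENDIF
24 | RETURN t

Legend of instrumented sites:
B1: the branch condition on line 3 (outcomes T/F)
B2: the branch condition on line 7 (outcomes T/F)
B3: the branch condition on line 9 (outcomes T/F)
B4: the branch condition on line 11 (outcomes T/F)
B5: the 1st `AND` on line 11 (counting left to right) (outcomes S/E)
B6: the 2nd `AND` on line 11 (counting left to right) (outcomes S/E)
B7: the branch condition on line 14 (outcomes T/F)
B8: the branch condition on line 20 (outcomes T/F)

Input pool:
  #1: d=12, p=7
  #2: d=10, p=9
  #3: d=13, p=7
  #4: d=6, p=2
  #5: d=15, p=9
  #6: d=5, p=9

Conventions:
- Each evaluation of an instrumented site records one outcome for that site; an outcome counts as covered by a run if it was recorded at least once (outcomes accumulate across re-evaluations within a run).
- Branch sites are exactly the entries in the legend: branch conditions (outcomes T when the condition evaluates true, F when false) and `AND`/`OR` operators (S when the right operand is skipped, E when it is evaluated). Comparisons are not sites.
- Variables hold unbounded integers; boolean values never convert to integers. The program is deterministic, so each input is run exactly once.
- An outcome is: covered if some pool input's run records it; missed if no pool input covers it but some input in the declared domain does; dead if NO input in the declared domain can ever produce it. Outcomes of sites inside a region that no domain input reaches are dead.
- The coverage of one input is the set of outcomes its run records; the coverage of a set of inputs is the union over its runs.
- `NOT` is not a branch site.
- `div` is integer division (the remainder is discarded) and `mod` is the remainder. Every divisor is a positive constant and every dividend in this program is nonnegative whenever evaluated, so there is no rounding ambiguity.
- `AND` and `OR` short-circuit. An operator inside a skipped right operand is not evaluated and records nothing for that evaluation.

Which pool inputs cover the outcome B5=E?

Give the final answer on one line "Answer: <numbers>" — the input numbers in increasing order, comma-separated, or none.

input #1 (d=12, p=7): misses B5=E
input #2 (d=10, p=9): covers B5=E
input #3 (d=13, p=7): misses B5=E
input #4 (d=6, p=2): misses B5=E
input #5 (d=15, p=9): covers B5=E
input #6 (d=5, p=9): covers B5=E

Answer: 2, 5, 6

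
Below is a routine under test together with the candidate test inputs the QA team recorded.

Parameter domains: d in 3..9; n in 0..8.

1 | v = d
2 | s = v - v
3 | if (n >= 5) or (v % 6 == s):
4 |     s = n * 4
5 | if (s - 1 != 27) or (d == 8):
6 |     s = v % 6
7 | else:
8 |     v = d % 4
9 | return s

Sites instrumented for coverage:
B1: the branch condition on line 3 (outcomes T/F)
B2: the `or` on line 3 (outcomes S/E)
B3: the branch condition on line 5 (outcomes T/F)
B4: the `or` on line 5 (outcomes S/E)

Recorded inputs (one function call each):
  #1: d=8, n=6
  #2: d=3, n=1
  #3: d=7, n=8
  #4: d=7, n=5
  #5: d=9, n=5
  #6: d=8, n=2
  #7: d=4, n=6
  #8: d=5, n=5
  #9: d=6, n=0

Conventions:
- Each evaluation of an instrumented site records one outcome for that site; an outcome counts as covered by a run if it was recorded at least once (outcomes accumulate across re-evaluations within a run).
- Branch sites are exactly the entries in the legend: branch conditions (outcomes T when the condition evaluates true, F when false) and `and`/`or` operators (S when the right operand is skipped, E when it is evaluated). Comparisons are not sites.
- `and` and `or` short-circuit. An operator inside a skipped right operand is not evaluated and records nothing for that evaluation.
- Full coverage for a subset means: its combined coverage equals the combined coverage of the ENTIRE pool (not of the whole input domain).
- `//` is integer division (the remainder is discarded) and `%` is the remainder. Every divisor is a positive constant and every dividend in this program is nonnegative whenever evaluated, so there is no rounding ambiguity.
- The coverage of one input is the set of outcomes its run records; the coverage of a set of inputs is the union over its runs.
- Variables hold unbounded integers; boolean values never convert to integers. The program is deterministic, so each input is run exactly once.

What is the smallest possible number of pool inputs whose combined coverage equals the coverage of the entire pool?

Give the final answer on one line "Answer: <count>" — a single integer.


input #1 (d=8, n=6): events B2->S, B1->T, B4->S, B3->T; covers B1=T, B2=S, B3=T, B4=S
input #2 (d=3, n=1): events B2->E, B1->F, B4->S, B3->T; covers B1=F, B2=E, B3=T, B4=S
input #3 (d=7, n=8): events B2->S, B1->T, B4->S, B3->T; covers B1=T, B2=S, B3=T, B4=S
input #4 (d=7, n=5): events B2->S, B1->T, B4->S, B3->T; covers B1=T, B2=S, B3=T, B4=S
input #5 (d=9, n=5): events B2->S, B1->T, B4->S, B3->T; covers B1=T, B2=S, B3=T, B4=S
input #6 (d=8, n=2): events B2->E, B1->F, B4->S, B3->T; covers B1=F, B2=E, B3=T, B4=S
input #7 (d=4, n=6): events B2->S, B1->T, B4->S, B3->T; covers B1=T, B2=S, B3=T, B4=S
input #8 (d=5, n=5): events B2->S, B1->T, B4->S, B3->T; covers B1=T, B2=S, B3=T, B4=S
input #9 (d=6, n=0): events B2->E, B1->T, B4->S, B3->T; covers B1=T, B2=E, B3=T, B4=S
the full pool covers 6 outcomes: B1=T, B1=F, B2=S, B2=E, B3=T, B4=S
every size-1 subset falls short of the 6 outcomes (best: 4/6)
the canonical winner is {1, 2}: size 2, full 6-outcome coverage, earliest index list among size-2 covers
Answer: 2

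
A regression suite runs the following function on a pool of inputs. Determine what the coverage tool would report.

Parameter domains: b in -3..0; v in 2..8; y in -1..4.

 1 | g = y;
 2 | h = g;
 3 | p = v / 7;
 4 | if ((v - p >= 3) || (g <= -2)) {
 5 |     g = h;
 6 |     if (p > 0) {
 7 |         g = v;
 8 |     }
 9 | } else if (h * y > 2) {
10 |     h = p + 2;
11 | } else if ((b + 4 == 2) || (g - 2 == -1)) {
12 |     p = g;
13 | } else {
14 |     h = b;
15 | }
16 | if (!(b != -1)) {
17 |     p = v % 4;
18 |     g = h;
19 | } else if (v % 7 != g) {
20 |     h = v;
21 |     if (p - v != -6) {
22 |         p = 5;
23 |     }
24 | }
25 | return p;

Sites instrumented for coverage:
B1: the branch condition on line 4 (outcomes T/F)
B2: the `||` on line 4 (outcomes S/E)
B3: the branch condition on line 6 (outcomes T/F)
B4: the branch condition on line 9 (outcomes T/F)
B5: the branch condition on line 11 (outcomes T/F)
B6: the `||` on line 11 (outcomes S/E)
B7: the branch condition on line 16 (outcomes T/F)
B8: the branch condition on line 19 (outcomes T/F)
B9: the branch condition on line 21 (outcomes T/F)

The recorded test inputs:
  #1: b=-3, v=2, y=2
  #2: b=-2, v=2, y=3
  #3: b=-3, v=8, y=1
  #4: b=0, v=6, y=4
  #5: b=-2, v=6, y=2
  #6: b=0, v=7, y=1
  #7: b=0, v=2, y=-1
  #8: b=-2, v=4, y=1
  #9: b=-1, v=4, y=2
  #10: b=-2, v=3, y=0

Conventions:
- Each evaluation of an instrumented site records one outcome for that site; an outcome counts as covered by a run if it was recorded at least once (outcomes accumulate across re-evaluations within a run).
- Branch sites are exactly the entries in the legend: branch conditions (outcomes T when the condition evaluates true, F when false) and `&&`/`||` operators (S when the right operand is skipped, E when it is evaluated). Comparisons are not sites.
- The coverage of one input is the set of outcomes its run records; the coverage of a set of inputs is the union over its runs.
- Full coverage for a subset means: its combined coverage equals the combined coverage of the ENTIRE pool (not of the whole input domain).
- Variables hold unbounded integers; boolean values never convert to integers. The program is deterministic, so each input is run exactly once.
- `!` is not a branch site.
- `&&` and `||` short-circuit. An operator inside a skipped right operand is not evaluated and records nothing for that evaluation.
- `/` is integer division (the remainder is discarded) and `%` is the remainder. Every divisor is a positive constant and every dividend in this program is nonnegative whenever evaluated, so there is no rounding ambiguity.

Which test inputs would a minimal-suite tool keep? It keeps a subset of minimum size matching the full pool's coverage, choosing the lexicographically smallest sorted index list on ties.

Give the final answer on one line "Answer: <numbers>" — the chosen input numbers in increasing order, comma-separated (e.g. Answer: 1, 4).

input #1, b=-3, v=2, y=2: events B2->E, B1->F, B4->T, B7->F, B8->F; outcomes B1=F, B2=E, B4=T, B7=F, B8=F
input #2, b=-2, v=2, y=3: events B2->E, B1->F, B4->T, B7->F, B8->T, B9->T; outcomes B1=F, B2=E, B4=T, B7=F, B8=T, B9=T
input #3, b=-3, v=8, y=1: events B2->S, B1->T, B3->T, B7->F, B8->T, B9->T; outcomes B1=T, B2=S, B3=T, B7=F, B8=T, B9=T
input #4, b=0, v=6, y=4: events B2->S, B1->T, B3->F, B7->F, B8->T, B9->F; outcomes B1=T, B2=S, B3=F, B7=F, B8=T, B9=F
input #5, b=-2, v=6, y=2: events B2->S, B1->T, B3->F, B7->F, B8->T, B9->F; outcomes B1=T, B2=S, B3=F, B7=F, B8=T, B9=F
input #6, b=0, v=7, y=1: events B2->S, B1->T, B3->T, B7->F, B8->T, B9->F; outcomes B1=T, B2=S, B3=T, B7=F, B8=T, B9=F
input #7, b=0, v=2, y=-1: events B2->E, B1->F, B4->F, B6->E, B5->F, B7->F, B8->T, B9->T; outcomes B1=F, B2=E, B4=F, B5=F, B6=E, B7=F, B8=T, B9=T
input #8, b=-2, v=4, y=1: events B2->S, B1->T, B3->F, B7->F, B8->T, B9->T; outcomes B1=T, B2=S, B3=F, B7=F, B8=T, B9=T
input #9, b=-1, v=4, y=2: events B2->S, B1->T, B3->F, B7->T; outcomes B1=T, B2=S, B3=F, B7=T
input #10, b=-2, v=3, y=0: events B2->S, B1->T, B3->F, B7->F, B8->T, B9->T; outcomes B1=T, B2=S, B3=F, B7=F, B8=T, B9=T
pool-wide coverage (16 outcomes): B1=T, B1=F, B2=S, B2=E, B3=T, B3=F, B4=T, B4=F, B5=F, B6=E, B7=T, B7=F, B8=T, B8=F, B9=T, B9=F
no size-1 subset reaches all 16 outcomes (best union: 8/16)
no size-2 subset reaches all 16 outcomes (best union: 12/16)
no size-3 subset reaches all 16 outcomes (best union: 14/16)
inputs {1, 6, 7, 9} (size 4) cover everything; no size-4 subset with a lexicographically smaller index list covers all 16

Answer: 1, 6, 7, 9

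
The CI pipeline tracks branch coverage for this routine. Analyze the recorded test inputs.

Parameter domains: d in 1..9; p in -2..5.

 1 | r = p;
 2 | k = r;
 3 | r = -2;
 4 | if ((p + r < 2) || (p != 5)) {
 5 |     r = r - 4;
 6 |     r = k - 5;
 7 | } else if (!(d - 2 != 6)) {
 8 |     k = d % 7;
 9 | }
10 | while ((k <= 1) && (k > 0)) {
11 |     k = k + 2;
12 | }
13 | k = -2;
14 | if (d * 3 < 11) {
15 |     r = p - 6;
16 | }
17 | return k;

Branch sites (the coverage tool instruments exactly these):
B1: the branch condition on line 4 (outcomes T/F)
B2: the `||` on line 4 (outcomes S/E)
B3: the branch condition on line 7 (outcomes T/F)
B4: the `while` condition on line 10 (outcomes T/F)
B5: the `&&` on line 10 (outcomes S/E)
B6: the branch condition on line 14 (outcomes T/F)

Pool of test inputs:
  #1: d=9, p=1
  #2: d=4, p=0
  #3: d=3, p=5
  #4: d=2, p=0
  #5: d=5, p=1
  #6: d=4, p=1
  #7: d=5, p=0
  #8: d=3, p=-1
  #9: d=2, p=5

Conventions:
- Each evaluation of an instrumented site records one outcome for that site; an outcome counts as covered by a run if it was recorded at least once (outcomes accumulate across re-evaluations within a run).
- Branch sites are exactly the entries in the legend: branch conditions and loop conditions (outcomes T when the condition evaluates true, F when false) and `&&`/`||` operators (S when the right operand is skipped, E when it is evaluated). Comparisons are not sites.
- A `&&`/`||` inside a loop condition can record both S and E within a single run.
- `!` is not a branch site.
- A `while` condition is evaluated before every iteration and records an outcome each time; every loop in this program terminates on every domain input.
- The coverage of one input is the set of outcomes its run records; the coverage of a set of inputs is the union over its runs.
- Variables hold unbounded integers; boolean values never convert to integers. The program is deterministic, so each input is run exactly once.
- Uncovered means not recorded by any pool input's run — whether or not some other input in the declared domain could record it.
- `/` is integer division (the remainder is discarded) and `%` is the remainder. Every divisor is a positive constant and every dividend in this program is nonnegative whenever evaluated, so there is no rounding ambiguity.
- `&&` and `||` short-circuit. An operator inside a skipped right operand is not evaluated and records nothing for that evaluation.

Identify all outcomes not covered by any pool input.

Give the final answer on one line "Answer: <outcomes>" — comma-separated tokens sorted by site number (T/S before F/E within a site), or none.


run #1 (d=9, p=1) records B1=T, B2=S, B4=T, B4=F, B5=S, B5=E, B6=F
run #2 (d=4, p=0) records B1=T, B2=S, B4=F, B5=E, B6=F
run #3 (d=3, p=5) records B1=F, B2=E, B3=F, B4=F, B5=S, B6=T
run #4 (d=2, p=0) records B1=T, B2=S, B4=F, B5=E, B6=T
run #5 (d=5, p=1) records B1=T, B2=S, B4=T, B4=F, B5=S, B5=E, B6=F
run #6 (d=4, p=1) records B1=T, B2=S, B4=T, B4=F, B5=S, B5=E, B6=F
run #7 (d=5, p=0) records B1=T, B2=S, B4=F, B5=E, B6=F
run #8 (d=3, p=-1) records B1=T, B2=S, B4=F, B5=E, B6=T
run #9 (d=2, p=5) records B1=F, B2=E, B3=F, B4=F, B5=S, B6=T
union over the pool: B1=T, B1=F, B2=S, B2=E, B3=F, B4=T, B4=F, B5=S, B5=E, B6=T, B6=F
uncovered (1 of 12): B3=T
Answer: B3=T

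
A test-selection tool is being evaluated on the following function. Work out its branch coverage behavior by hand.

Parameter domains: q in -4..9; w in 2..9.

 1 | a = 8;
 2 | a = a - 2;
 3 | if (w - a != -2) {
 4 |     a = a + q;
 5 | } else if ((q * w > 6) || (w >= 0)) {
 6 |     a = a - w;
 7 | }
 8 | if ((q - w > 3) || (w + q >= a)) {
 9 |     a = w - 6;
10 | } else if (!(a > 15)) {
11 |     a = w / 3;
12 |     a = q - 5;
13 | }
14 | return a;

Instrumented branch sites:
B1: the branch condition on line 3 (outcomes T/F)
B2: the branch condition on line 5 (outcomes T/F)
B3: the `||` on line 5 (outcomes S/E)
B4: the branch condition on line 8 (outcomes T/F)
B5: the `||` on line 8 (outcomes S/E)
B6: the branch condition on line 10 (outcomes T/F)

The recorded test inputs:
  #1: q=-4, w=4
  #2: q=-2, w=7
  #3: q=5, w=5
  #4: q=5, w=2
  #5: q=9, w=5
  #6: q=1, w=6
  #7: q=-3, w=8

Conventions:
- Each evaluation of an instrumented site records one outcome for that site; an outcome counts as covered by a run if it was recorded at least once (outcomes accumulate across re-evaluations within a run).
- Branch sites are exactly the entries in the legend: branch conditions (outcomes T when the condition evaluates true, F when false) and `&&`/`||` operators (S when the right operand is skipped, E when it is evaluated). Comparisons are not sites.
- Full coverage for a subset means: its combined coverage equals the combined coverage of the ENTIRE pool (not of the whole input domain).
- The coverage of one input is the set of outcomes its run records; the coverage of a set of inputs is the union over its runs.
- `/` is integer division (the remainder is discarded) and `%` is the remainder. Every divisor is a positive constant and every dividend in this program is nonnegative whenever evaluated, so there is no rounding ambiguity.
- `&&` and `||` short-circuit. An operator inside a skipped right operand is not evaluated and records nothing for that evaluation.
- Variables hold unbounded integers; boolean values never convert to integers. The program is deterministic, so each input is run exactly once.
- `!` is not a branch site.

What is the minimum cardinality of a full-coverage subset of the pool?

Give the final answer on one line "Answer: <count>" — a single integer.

run #1 (q=-4, w=4) runs B1->F, B3->E, B2->T, B5->E, B4->F, B6->T; records B1=F, B2=T, B3=E, B4=F, B5=E, B6=T
run #2 (q=-2, w=7) runs B1->T, B5->E, B4->T; records B1=T, B4=T, B5=E
run #3 (q=5, w=5) runs B1->T, B5->E, B4->F, B6->T; records B1=T, B4=F, B5=E, B6=T
run #4 (q=5, w=2) runs B1->T, B5->E, B4->F, B6->T; records B1=T, B4=F, B5=E, B6=T
run #5 (q=9, w=5) runs B1->T, B5->S, B4->T; records B1=T, B4=T, B5=S
run #6 (q=1, w=6) runs B1->T, B5->E, B4->T; records B1=T, B4=T, B5=E
run #7 (q=-3, w=8) runs B1->T, B5->E, B4->T; records B1=T, B4=T, B5=E
the full pool covers 9 outcomes: B1=T, B1=F, B2=T, B3=E, B4=T, B4=F, B5=S, B5=E, B6=T
checked all size-1 subsets: none covers 9 outcomes (max 6/9)
size 2: inputs {1, 5} cover all 9 outcomes, and no lexicographically smaller subset of this size does

Answer: 2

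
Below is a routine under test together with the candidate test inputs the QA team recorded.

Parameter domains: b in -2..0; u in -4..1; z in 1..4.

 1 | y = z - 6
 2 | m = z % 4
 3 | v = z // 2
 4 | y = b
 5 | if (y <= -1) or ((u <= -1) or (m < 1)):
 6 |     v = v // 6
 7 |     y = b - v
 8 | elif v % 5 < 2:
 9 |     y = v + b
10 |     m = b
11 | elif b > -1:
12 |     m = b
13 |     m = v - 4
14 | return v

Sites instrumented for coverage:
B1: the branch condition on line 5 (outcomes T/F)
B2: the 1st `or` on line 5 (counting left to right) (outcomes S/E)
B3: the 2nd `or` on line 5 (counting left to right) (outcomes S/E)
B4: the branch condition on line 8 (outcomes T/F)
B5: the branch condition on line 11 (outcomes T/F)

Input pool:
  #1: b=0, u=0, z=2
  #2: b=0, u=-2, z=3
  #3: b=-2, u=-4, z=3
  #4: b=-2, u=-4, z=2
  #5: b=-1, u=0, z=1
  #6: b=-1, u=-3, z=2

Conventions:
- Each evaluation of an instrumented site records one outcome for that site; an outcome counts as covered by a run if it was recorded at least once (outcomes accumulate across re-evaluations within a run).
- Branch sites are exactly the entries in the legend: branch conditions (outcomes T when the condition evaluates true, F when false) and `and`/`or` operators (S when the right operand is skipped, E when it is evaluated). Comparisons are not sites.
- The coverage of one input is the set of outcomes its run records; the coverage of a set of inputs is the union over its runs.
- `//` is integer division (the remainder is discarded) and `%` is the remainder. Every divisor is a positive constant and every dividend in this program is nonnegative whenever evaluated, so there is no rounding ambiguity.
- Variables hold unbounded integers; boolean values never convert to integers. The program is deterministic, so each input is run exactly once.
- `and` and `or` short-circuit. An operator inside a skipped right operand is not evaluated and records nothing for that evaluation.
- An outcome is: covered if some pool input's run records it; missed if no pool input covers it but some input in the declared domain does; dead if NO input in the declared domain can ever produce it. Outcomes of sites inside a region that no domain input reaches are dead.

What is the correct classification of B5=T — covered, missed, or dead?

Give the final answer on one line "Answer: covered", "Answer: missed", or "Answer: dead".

no pool input records B5=T
checking all 72 inputs in the declared domain: B5=T is never recorded -> dead

Answer: dead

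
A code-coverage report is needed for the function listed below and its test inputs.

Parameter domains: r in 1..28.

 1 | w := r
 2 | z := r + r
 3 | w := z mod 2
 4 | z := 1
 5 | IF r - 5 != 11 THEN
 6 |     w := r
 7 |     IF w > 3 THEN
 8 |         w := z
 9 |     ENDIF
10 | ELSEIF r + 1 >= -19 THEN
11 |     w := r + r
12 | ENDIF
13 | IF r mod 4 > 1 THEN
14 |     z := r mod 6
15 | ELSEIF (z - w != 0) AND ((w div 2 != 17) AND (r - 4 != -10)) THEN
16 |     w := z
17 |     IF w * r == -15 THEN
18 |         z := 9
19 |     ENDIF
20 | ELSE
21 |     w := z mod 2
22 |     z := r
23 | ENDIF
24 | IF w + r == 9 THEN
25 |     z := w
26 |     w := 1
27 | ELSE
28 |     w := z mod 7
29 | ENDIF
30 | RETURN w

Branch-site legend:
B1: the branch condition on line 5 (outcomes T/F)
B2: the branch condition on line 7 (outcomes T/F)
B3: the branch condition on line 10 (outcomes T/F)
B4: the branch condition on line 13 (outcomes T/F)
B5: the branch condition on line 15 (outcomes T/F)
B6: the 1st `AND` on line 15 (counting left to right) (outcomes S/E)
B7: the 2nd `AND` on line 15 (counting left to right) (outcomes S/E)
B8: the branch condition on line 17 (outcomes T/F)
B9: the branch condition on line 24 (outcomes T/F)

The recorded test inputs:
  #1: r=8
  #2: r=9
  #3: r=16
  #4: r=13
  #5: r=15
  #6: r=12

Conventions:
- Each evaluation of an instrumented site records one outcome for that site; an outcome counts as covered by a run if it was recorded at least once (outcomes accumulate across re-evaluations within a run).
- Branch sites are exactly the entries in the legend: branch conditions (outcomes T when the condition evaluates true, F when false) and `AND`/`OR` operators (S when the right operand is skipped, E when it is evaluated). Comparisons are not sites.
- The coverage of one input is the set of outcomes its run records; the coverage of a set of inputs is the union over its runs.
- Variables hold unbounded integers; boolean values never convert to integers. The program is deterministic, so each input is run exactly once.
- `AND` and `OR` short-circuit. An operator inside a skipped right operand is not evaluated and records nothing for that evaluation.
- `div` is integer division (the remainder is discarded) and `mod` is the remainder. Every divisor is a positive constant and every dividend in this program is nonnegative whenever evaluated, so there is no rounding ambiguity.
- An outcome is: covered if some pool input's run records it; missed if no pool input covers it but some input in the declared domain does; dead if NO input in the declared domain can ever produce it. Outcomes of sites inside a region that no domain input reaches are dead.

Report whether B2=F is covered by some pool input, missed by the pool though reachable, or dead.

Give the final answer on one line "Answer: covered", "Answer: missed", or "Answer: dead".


no pool input records B2=F
but domain input (r=1) does record it -> reachable, so missed
Answer: missed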